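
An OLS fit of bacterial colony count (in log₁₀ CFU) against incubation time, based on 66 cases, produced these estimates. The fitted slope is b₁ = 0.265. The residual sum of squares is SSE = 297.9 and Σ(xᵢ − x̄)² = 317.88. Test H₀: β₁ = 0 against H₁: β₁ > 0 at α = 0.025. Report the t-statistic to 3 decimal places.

t = 2.190

MSE = SSE/(n − 2) = 297.9/64 = 4.65469.
SE(b₁) = √(MSE/Sₓₓ) = √(4.65469/317.88) = 0.121008.
t = 0.265 / 0.121008 = 2.190.
df = n − 2 = 64.
One-sided p ≈ 0.0161, which is < 0.025, so reject H₀.
There is evidence that the true slope on incubation time is positive.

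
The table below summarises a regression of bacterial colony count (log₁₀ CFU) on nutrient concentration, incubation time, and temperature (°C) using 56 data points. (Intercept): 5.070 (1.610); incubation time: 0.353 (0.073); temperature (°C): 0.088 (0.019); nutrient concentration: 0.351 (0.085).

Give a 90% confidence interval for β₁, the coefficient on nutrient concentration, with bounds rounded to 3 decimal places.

Read off: b = 0.351, SE = 0.085 for nutrient concentration.
df = n − k − 1 = 56 − 3 − 1 = 52.
t* = t_{0.05, 52} = 1.674689.
Margin = t* × SE = 1.674689 × 0.085 = 0.14235.
CI: 0.351 ± 0.14235 → (0.209, 0.493).

(0.209, 0.493)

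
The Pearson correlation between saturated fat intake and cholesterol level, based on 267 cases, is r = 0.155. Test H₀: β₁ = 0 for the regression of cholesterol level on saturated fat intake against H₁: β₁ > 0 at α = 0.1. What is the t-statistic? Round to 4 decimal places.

t = r·√(n − 2)/√(1 − r²) = 0.155·√265/√0.975975 = 2.5541.
df = n − 2 = 265.
One-sided p ≈ 0.0056, which is < 0.1, so reject H₀.
There is evidence of a linear association between saturated fat intake and cholesterol level.

t = 2.5541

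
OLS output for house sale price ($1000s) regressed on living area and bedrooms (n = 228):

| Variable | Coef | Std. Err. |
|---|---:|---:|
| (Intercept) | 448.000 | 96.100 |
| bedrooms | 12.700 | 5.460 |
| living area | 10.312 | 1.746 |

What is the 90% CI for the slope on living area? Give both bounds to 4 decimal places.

(7.4282, 13.1958)

Read off: b = 10.312, SE = 1.746 for living area.
df = n − k − 1 = 228 − 2 − 1 = 225.
t* = t_{0.05, 225} = 1.651654.
Margin = t* × SE = 1.651654 × 1.746 = 2.883788.
CI: 10.312 ± 2.883788 → (7.4282, 13.1958).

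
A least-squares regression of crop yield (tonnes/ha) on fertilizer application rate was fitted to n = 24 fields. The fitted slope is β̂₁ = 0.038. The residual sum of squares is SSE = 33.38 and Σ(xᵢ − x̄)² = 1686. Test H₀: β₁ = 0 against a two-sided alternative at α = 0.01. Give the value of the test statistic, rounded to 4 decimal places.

t = 1.2667

MSE = SSE/(n − 2) = 33.38/22 = 1.51727.
SE(β̂₁) = √(MSE/Sₓₓ) = √(1.51727/1686) = 0.0299987.
t = 0.038 / 0.0299987 = 1.2667.
df = n − 2 = 22.
Two-sided p ≈ 0.2185, which is ≥ 0.01, so fail to reject H₀.
The data do not give significant evidence of an association between fertilizer application rate and crop yield.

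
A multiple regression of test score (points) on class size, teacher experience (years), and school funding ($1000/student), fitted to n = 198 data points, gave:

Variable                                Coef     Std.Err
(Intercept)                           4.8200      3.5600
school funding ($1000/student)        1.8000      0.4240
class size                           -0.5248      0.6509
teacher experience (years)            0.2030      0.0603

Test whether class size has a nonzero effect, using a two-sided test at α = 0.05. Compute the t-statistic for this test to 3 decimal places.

t = -0.806

Read off: b = -0.5248, SE = 0.6509 for class size.
H₀: β₁ = 0 vs H₁: β₁ ≠ 0.
t = -0.5248 / 0.6509 = -0.806.
df = n − k − 1 = 198 − 3 − 1 = 194.
Two-sided p ≈ 0.4211, which is ≥ 0.05, so fail to reject H₀.
The data do not give significant evidence of an association between class size and test score, after adjusting for the other predictors.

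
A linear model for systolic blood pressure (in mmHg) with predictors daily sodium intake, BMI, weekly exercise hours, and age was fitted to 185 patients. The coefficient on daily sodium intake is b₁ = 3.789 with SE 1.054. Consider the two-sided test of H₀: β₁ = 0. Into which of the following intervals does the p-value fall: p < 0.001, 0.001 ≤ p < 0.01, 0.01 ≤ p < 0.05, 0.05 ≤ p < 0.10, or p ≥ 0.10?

p < 0.001

t = 3.789 / 1.054 = 3.595.
df = n − k − 1 = 185 − 4 − 1 = 180.
Two-sided p = 2·P(T_{180} > |t|) ≈ 0.0004.
So p < 0.001.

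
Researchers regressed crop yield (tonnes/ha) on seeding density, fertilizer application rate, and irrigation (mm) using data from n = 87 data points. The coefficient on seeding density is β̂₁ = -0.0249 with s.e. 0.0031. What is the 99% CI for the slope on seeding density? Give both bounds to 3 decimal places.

(-0.033, -0.017)

df = n − k − 1 = 87 − 3 − 1 = 83.
t* = t_{0.005, 83} = 2.636369.
Margin = t* × SE = 2.636369 × 0.0031 = 0.00817.
CI: -0.0249 ± 0.00817 → (-0.033, -0.017).
With 99% confidence, each one-unit increase in seeding density is associated with a change of between -0.033 and -0.017 tonnes/ha in crop yield, holding the other predictors fixed.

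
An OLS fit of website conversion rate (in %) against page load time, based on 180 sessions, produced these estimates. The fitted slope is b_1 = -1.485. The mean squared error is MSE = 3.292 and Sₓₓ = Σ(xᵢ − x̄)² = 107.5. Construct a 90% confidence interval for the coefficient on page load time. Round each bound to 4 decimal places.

(-1.7743, -1.1957)

SE(b_1) = √(MSE/Sₓₓ) = √(3.292/107.5) = 0.174995.
df = n − 2 = 178.
t* = t_{0.05, 178} = 1.653459.
Margin = t* × SE = 1.653459 × 0.174995 = 0.289347.
CI: -1.485 ± 0.289347 → (-1.7743, -1.1957).
With 90% confidence, each one-unit increase in page load time is associated with a change of between -1.7743 and -1.1957 % in website conversion rate.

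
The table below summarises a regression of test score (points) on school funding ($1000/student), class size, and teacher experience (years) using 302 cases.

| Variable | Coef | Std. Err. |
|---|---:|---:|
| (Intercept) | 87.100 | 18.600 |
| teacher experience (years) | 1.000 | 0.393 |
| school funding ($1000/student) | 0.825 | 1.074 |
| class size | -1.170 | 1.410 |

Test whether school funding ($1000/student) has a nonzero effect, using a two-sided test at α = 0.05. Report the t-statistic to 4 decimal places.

t = 0.7682

Read off: b = 0.825, SE = 1.074 for school funding ($1000/student).
H₀: β₁ = 0 vs H₁: β₁ ≠ 0.
t = 0.825 / 1.074 = 0.7682.
df = n − k − 1 = 302 − 3 − 1 = 298.
Two-sided p ≈ 0.4430, which is ≥ 0.05, so fail to reject H₀.
The data do not give significant evidence of an association between school funding ($1000/student) and test score, after adjusting for the other predictors.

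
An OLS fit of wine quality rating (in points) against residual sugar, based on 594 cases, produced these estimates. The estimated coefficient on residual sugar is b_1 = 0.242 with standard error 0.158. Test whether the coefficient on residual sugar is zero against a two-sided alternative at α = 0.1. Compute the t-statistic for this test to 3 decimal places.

H₀: β₁ = 0 vs H₁: β₁ ≠ 0.
t = (b_1 − β₁⁰)/SE = 0.242 / 0.158 = 1.532.
df = n − 2 = 594 − 2 = 592.
Two-sided p ≈ 0.1261, which is ≥ 0.1, so fail to reject H₀.
The data do not give significant evidence of an association between residual sugar and wine quality rating.

t = 1.532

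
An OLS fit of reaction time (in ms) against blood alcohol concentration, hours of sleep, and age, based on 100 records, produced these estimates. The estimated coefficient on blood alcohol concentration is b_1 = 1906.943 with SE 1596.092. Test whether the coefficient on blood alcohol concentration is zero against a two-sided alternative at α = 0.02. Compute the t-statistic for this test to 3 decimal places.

t = 1.195

H₀: β₁ = 0 vs H₁: β₁ ≠ 0.
t = (b_1 − β₁⁰)/SE = 1906.943 / 1596.092 = 1.195.
df = n − k − 1 = 100 − 3 − 1 = 96.
Two-sided p ≈ 0.2351, which is ≥ 0.02, so fail to reject H₀.
The data do not give significant evidence of an association between blood alcohol concentration and reaction time, after adjusting for the other predictors.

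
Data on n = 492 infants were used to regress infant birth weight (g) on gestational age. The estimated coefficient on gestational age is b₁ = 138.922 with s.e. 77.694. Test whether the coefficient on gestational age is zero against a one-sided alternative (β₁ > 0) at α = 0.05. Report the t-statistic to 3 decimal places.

H₀: β₁ = 0 vs H₁: β₁ > 0.
t = (b₁ − β₁⁰)/SE = 138.922 / 77.694 = 1.788.
df = n − 2 = 492 − 2 = 490.
One-sided p ≈ 0.0372, which is < 0.05, so reject H₀.
There is evidence that the true slope on gestational age is positive.

t = 1.788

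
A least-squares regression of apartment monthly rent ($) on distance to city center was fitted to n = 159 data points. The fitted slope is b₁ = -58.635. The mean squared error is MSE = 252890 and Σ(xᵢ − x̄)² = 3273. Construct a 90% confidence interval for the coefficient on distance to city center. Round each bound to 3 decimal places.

SE(b₁) = √(MSE/Sₓₓ) = √(252890/3273) = 8.79008.
df = n − 2 = 157.
t* = t_{0.05, 157} = 1.654617.
Margin = t* × SE = 1.654617 × 8.79008 = 14.54422.
CI: -58.635 ± 14.54422 → (-73.179, -44.091).
With 90% confidence, each one-unit increase in distance to city center is associated with a change of between -73.179 and -44.091 $ in apartment monthly rent.

(-73.179, -44.091)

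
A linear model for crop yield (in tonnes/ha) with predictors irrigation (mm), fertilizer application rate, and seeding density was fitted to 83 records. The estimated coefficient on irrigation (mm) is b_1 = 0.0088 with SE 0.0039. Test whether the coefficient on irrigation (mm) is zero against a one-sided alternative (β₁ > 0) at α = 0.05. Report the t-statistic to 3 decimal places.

H₀: β₁ = 0 vs H₁: β₁ > 0.
t = (b_1 − β₁⁰)/SE = 0.0088 / 0.0039 = 2.256.
df = n − k − 1 = 83 − 3 − 1 = 79.
One-sided p ≈ 0.0134, which is < 0.05, so reject H₀.
There is evidence that the true slope on irrigation (mm) is positive, holding the other predictors fixed.

t = 2.256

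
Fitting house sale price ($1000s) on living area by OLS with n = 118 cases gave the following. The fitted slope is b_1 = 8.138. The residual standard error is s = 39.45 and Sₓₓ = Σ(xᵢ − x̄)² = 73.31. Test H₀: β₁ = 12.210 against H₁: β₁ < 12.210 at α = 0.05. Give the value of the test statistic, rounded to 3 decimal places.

t = -0.884

SE(b_1) = s/√Sₓₓ = 39.45/√73.31 = 4.6075.
t = (8.138 − 12.210) / 4.6075 = -0.884.
df = n − 2 = 116.
One-sided p ≈ 0.1893, which is ≥ 0.05, so fail to reject H₀.
The data do not give significant evidence that the true slope on living area is below 12.210 $1000s per unit.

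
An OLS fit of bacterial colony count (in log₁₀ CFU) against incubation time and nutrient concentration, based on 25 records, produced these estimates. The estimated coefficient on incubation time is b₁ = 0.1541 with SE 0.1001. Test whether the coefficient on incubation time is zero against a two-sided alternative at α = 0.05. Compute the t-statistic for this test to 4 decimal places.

t = 1.5395

H₀: β₁ = 0 vs H₁: β₁ ≠ 0.
t = (b₁ − β₁⁰)/SE = 0.1541 / 0.1001 = 1.5395.
df = n − k − 1 = 25 − 2 − 1 = 22.
Two-sided p ≈ 0.1380, which is ≥ 0.05, so fail to reject H₀.
The data do not give significant evidence of an association between incubation time and bacterial colony count, after adjusting for the other predictors.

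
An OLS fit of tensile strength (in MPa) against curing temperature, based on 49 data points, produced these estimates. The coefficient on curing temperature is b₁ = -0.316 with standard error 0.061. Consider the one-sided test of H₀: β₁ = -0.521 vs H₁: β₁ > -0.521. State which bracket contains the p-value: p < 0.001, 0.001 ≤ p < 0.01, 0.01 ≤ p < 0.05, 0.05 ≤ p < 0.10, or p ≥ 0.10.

t = (-0.316 − (-0.521)) / 0.061 = 3.361.
df = n − 2 = 49 − 2 = 47.
One-sided p = P(T_{47} > t) ≈ 0.0008.
So p < 0.001.

p < 0.001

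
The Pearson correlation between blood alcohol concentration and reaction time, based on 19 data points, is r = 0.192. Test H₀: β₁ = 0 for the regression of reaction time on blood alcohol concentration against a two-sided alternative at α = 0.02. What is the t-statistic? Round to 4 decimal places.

t = r·√(n − 2)/√(1 − r²) = 0.192·√17/√0.963136 = 0.8066.
df = n − 2 = 17.
Two-sided p ≈ 0.4310, which is ≥ 0.02, so fail to reject H₀.
The data do not give significant evidence of a linear association between blood alcohol concentration and reaction time.

t = 0.8066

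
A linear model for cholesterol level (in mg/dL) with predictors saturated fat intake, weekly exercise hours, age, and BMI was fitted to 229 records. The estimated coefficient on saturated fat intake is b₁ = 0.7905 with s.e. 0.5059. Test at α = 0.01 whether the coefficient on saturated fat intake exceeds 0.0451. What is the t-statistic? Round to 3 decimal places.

t = 1.473

H₀: β₁ = 0.0451 vs H₁: β₁ > 0.0451.
t = (b₁ − β₁⁰)/SE = (0.7905 − 0.0451) / 0.5059 = 1.473.
df = n − k − 1 = 229 − 4 − 1 = 224.
One-sided p ≈ 0.0710, which is ≥ 0.01, so fail to reject H₀.
The data do not give significant evidence that the true slope on saturated fat intake exceeds 0.0451 mg/dL per unit, holding the other predictors fixed.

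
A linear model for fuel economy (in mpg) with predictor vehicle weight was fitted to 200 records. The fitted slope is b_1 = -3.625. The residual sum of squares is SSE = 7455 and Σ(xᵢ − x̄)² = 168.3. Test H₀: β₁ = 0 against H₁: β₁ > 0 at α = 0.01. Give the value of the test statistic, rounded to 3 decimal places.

MSE = SSE/(n − 2) = 7455/198 = 37.6515.
SE(b_1) = √(MSE/Sₓₓ) = √(37.6515/168.3) = 0.472987.
t = -3.625 / 0.472987 = -7.664.
df = n − 2 = 198.
One-sided p ≈ 1.0000, which is ≥ 0.01, so fail to reject H₀.
The data do not give significant evidence that the true slope on vehicle weight is positive.

t = -7.664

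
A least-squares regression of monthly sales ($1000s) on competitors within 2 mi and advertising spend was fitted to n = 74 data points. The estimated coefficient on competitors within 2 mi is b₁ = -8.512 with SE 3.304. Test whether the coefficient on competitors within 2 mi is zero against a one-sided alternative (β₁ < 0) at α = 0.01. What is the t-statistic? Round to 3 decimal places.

t = -2.576

H₀: β₁ = 0 vs H₁: β₁ < 0.
t = (b₁ − β₁⁰)/SE = -8.512 / 3.304 = -2.576.
df = n − k − 1 = 74 − 2 − 1 = 71.
One-sided p ≈ 0.0060, which is < 0.01, so reject H₀.
There is evidence that the true slope on competitors within 2 mi is negative, holding the other predictors fixed.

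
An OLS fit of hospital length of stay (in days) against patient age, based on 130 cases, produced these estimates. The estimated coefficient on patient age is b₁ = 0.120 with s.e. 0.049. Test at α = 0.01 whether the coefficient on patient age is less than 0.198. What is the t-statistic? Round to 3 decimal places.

t = -1.592

H₀: β₁ = 0.198 vs H₁: β₁ < 0.198.
t = (b₁ − β₁⁰)/SE = (0.120 − 0.198) / 0.049 = -1.592.
df = n − 2 = 130 − 2 = 128.
One-sided p ≈ 0.0569, which is ≥ 0.01, so fail to reject H₀.
The data do not give significant evidence that the true slope on patient age is below 0.198 days per unit.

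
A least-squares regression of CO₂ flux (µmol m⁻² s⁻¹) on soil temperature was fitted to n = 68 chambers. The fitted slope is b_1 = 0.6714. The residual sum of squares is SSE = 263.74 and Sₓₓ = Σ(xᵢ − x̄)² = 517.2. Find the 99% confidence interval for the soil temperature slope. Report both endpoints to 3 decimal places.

(0.438, 0.905)

MSE = SSE/(n − 2) = 263.74/66 = 3.99606.
SE(b_1) = √(MSE/Sₓₓ) = √(3.99606/517.2) = 0.0878996.
df = n − 2 = 66.
t* = t_{0.005, 66} = 2.652394.
Margin = t* × SE = 2.652394 × 0.0878996 = 0.23314.
CI: 0.6714 ± 0.23314 → (0.438, 0.905).
With 99% confidence, each one-unit increase in soil temperature is associated with a change of between 0.438 and 0.905 µmol m⁻² s⁻¹ in CO₂ flux.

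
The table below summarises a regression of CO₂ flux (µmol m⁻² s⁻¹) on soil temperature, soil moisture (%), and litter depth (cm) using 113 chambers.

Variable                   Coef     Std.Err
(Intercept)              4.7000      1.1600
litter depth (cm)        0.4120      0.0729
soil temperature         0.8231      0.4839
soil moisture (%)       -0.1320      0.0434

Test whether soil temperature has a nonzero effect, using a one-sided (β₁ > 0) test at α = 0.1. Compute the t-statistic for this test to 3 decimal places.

t = 1.701

Read off: b = 0.8231, SE = 0.4839 for soil temperature.
H₀: β₁ = 0 vs H₁: β₁ > 0.
t = 0.8231 / 0.4839 = 1.701.
df = n − k − 1 = 113 − 3 − 1 = 109.
One-sided p ≈ 0.0459, which is < 0.1, so reject H₀.
There is evidence that the true slope on soil temperature is positive, holding the other predictors fixed.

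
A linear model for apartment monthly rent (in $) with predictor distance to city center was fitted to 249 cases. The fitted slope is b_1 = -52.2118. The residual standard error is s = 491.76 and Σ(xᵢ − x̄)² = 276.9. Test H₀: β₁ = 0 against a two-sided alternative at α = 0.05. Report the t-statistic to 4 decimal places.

t = -1.7668

SE(b_1) = s/√Sₓₓ = 491.76/√276.9 = 29.5523.
t = -52.2118 / 29.5523 = -1.7668.
df = n − 2 = 247.
Two-sided p ≈ 0.0785, which is ≥ 0.05, so fail to reject H₀.
The data do not give significant evidence of an association between distance to city center and apartment monthly rent.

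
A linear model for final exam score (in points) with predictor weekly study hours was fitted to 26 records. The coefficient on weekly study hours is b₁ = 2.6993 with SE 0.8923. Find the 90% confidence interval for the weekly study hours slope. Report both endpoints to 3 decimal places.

df = n − 2 = 26 − 2 = 24.
t* = t_{0.05, 24} = 1.710882.
Margin = t* × SE = 1.710882 × 0.8923 = 1.52662.
CI: 2.6993 ± 1.52662 → (1.173, 4.226).
With 90% confidence, each one-unit increase in weekly study hours is associated with a change of between 1.173 and 4.226 points in final exam score.

(1.173, 4.226)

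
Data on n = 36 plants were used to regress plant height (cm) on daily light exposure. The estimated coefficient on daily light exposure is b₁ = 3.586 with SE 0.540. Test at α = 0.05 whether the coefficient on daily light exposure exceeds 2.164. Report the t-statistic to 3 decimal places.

H₀: β₁ = 2.164 vs H₁: β₁ > 2.164.
t = (b₁ − β₁⁰)/SE = (3.586 − 2.164) / 0.540 = 2.633.
df = n − 2 = 36 − 2 = 34.
One-sided p ≈ 0.0063, which is < 0.05, so reject H₀.
There is evidence that the true slope on daily light exposure exceeds 2.164 cm per unit.

t = 2.633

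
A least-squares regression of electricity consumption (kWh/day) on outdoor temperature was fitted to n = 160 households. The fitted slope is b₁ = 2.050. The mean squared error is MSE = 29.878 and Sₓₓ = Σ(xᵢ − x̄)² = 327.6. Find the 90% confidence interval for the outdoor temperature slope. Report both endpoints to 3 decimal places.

SE(b₁) = √(MSE/Sₓₓ) = √(29.878/327.6) = 0.301998.
df = n − 2 = 158.
t* = t_{0.05, 158} = 1.654555.
Margin = t* × SE = 1.654555 × 0.301998 = 0.49967.
CI: 2.050 ± 0.49967 → (1.550, 2.550).
With 90% confidence, each one-unit increase in outdoor temperature is associated with a change of between 1.550 and 2.550 kWh/day in electricity consumption.

(1.550, 2.550)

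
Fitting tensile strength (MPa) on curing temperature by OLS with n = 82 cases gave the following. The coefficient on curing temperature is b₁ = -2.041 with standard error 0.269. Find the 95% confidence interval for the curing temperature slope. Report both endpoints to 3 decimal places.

df = n − 2 = 82 − 2 = 80.
t* = t_{0.025, 80} = 1.990063.
Margin = t* × SE = 1.990063 × 0.269 = 0.53533.
CI: -2.041 ± 0.53533 → (-2.576, -1.506).
With 95% confidence, each one-unit increase in curing temperature is associated with a change of between -2.576 and -1.506 MPa in tensile strength.

(-2.576, -1.506)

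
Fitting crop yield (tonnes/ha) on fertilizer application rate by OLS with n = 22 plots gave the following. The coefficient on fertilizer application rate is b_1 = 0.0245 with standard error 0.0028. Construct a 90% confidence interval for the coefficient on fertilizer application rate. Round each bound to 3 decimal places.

df = n − 2 = 22 − 2 = 20.
t* = t_{0.05, 20} = 1.724718.
Margin = t* × SE = 1.724718 × 0.0028 = 0.00483.
CI: 0.0245 ± 0.00483 → (0.020, 0.029).
With 90% confidence, each one-unit increase in fertilizer application rate is associated with a change of between 0.020 and 0.029 tonnes/ha in crop yield.

(0.020, 0.029)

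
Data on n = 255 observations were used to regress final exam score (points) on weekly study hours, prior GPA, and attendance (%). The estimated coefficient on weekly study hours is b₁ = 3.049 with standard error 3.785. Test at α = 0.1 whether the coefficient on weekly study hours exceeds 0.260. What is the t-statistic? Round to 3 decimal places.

H₀: β₁ = 0.260 vs H₁: β₁ > 0.260.
t = (b₁ − β₁⁰)/SE = (3.049 − 0.260) / 3.785 = 0.737.
df = n − k − 1 = 255 − 3 − 1 = 251.
One-sided p ≈ 0.2309, which is ≥ 0.1, so fail to reject H₀.
The data do not give significant evidence that the true slope on weekly study hours exceeds 0.260 points per unit, holding the other predictors fixed.

t = 0.737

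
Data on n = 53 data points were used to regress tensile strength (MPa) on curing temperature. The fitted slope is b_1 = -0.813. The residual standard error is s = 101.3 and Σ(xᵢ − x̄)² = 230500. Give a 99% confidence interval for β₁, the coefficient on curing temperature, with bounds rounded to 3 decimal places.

SE(b_1) = s/√Sₓₓ = 101.3/√230500 = 0.210996.
df = n − 2 = 51.
t* = t_{0.005, 51} = 2.675722.
Margin = t* × SE = 2.675722 × 0.210996 = 0.56457.
CI: -0.813 ± 0.56457 → (-1.378, -0.248).
With 99% confidence, each one-unit increase in curing temperature is associated with a change of between -1.378 and -0.248 MPa in tensile strength.

(-1.378, -0.248)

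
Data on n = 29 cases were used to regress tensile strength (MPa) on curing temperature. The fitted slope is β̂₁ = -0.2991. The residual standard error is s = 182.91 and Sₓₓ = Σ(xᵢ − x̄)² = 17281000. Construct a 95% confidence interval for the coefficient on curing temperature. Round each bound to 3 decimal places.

(-0.389, -0.209)

SE(β̂₁) = s/√Sₓₓ = 182.91/√17281000 = 0.044.
df = n − 2 = 27.
t* = t_{0.025, 27} = 2.051831.
Margin = t* × SE = 2.051831 × 0.044 = 0.09028.
CI: -0.2991 ± 0.09028 → (-0.389, -0.209).
With 95% confidence, each one-unit increase in curing temperature is associated with a change of between -0.389 and -0.209 MPa in tensile strength.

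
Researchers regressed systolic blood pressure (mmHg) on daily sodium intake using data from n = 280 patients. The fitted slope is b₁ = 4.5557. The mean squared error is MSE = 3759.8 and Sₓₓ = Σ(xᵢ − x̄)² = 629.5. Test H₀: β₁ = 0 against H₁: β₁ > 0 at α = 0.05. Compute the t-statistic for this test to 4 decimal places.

t = 1.8641

SE(b₁) = √(MSE/Sₓₓ) = √(3759.8/629.5) = 2.44391.
t = 4.5557 / 2.44391 = 1.8641.
df = n − 2 = 278.
One-sided p ≈ 0.0317, which is < 0.05, so reject H₀.
There is evidence that the true slope on daily sodium intake is positive.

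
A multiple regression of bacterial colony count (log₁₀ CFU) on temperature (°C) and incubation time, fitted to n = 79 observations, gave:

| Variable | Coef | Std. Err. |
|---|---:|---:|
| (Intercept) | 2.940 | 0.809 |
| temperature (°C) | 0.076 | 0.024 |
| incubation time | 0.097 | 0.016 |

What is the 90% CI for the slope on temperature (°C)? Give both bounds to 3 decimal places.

(0.036, 0.116)

Read off: b = 0.076, SE = 0.024 for temperature (°C).
df = n − k − 1 = 79 − 2 − 1 = 76.
t* = t_{0.05, 76} = 1.665151.
Margin = t* × SE = 1.665151 × 0.024 = 0.03996.
CI: 0.076 ± 0.03996 → (0.036, 0.116).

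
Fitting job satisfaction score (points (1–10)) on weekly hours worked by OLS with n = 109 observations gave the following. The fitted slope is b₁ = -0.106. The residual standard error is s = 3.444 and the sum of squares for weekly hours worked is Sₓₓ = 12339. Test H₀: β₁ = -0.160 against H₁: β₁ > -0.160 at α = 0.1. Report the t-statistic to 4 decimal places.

t = 1.7417

SE(b₁) = s/√Sₓₓ = 3.444/√12339 = 0.0310044.
t = (-0.106 − (-0.160)) / 0.0310044 = 1.7417.
df = n − 2 = 107.
One-sided p ≈ 0.0422, which is < 0.1, so reject H₀.
There is evidence that the true slope on weekly hours worked exceeds -0.160 points (1–10) per unit.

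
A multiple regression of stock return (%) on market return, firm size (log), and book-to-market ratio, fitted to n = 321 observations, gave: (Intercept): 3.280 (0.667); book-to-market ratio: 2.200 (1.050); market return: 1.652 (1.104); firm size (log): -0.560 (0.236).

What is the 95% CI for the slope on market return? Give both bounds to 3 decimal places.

(-0.520, 3.824)

Read off: b = 1.652, SE = 1.104 for market return.
df = n − k − 1 = 321 − 3 − 1 = 317.
t* = t_{0.025, 317} = 1.967476.
Margin = t* × SE = 1.967476 × 1.104 = 2.17209.
CI: 1.652 ± 2.17209 → (-0.520, 3.824).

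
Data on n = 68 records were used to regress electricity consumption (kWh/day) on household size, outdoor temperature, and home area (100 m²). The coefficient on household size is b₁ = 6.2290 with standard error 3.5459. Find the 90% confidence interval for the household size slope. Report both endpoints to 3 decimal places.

df = n − k − 1 = 68 − 3 − 1 = 64.
t* = t_{0.05, 64} = 1.669013.
Margin = t* × SE = 1.669013 × 3.5459 = 5.91815.
CI: 6.2290 ± 5.91815 → (0.311, 12.147).
With 90% confidence, each one-unit increase in household size is associated with a change of between 0.311 and 12.147 kWh/day in electricity consumption, holding the other predictors fixed.

(0.311, 12.147)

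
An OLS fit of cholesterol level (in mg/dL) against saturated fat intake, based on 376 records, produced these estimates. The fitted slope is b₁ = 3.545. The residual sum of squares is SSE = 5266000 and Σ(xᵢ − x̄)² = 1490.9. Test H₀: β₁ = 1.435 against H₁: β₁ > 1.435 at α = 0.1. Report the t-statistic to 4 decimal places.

MSE = SSE/(n − 2) = 5266000/374 = 14080.2.
SE(b₁) = √(MSE/Sₓₓ) = √(14080.2/1490.9) = 3.07313.
t = (3.545 − 1.435) / 3.07313 = 0.6866.
df = n − 2 = 374.
One-sided p ≈ 0.2464, which is ≥ 0.1, so fail to reject H₀.
The data do not give significant evidence that the true slope on saturated fat intake exceeds 1.435 mg/dL per unit.

t = 0.6866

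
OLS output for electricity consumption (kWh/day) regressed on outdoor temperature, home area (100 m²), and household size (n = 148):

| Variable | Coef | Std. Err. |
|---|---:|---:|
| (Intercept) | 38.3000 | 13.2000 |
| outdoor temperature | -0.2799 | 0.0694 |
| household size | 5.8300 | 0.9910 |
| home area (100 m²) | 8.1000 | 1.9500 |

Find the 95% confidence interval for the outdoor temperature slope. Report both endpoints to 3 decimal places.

(-0.417, -0.143)

Read off: b = -0.2799, SE = 0.0694 for outdoor temperature.
df = n − k − 1 = 148 − 3 − 1 = 144.
t* = t_{0.025, 144} = 1.976575.
Margin = t* × SE = 1.976575 × 0.0694 = 0.13717.
CI: -0.2799 ± 0.13717 → (-0.417, -0.143).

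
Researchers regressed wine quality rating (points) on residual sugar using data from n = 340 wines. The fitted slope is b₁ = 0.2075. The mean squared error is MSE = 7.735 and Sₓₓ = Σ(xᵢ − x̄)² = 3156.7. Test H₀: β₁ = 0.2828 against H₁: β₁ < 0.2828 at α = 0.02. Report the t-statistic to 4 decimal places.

t = -1.5212

SE(b₁) = √(MSE/Sₓₓ) = √(7.735/3156.7) = 0.0495009.
t = (0.2075 − 0.2828) / 0.0495009 = -1.5212.
df = n − 2 = 338.
One-sided p ≈ 0.0646, which is ≥ 0.02, so fail to reject H₀.
The data do not give significant evidence that the true slope on residual sugar is below 0.2828 points per unit.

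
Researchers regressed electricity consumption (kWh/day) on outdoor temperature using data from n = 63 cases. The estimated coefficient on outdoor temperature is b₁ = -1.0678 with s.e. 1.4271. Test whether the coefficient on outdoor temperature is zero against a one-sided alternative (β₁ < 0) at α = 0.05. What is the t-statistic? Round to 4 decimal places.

t = -0.7482

H₀: β₁ = 0 vs H₁: β₁ < 0.
t = (b₁ − β₁⁰)/SE = -1.0678 / 1.4271 = -0.7482.
df = n − 2 = 63 − 2 = 61.
One-sided p ≈ 0.2286, which is ≥ 0.05, so fail to reject H₀.
The data do not give significant evidence that the true slope on outdoor temperature is negative.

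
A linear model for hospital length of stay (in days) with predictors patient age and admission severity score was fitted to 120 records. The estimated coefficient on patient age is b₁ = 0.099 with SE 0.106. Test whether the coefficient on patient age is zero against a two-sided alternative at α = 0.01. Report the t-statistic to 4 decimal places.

H₀: β₁ = 0 vs H₁: β₁ ≠ 0.
t = (b₁ − β₁⁰)/SE = 0.099 / 0.106 = 0.9340.
df = n − k − 1 = 120 − 2 − 1 = 117.
Two-sided p ≈ 0.3522, which is ≥ 0.01, so fail to reject H₀.
The data do not give significant evidence of an association between patient age and hospital length of stay, after adjusting for the other predictors.

t = 0.9340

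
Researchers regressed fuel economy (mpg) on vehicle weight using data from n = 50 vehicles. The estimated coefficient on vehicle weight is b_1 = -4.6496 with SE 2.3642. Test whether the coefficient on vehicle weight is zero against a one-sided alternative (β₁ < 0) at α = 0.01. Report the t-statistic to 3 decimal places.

t = -1.967

H₀: β₁ = 0 vs H₁: β₁ < 0.
t = (b_1 − β₁⁰)/SE = -4.6496 / 2.3642 = -1.967.
df = n − 2 = 50 − 2 = 48.
One-sided p ≈ 0.0275, which is ≥ 0.01, so fail to reject H₀.
The data do not give significant evidence that the true slope on vehicle weight is negative.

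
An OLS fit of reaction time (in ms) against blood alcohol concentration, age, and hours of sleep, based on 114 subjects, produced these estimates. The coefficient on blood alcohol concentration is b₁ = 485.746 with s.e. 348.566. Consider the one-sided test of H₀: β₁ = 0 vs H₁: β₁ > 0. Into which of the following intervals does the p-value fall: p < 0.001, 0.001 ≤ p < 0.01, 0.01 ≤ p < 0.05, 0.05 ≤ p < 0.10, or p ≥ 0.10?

t = 485.746 / 348.566 = 1.394.
df = n − k − 1 = 114 − 3 − 1 = 110.
One-sided p = P(T_{110} > t) ≈ 0.0831.
So 0.05 ≤ p < 0.10.

0.05 ≤ p < 0.10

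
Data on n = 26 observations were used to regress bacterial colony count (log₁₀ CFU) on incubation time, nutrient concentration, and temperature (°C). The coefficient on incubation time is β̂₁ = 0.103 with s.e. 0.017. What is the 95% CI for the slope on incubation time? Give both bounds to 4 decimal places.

(0.0677, 0.1383)

df = n − k − 1 = 26 − 3 − 1 = 22.
t* = t_{0.025, 22} = 2.073873.
Margin = t* × SE = 2.073873 × 0.017 = 0.035256.
CI: 0.103 ± 0.035256 → (0.0677, 0.1383).
With 95% confidence, each one-unit increase in incubation time is associated with a change of between 0.0677 and 0.1383 log₁₀ CFU in bacterial colony count, holding the other predictors fixed.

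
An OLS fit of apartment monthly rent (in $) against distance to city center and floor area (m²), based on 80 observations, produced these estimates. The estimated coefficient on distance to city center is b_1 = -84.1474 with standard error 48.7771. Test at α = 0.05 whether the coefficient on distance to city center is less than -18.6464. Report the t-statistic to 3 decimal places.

H₀: β₁ = -18.6464 vs H₁: β₁ < -18.6464.
t = (b_1 − β₁⁰)/SE = (-84.1474 − (-18.6464)) / 48.7771 = -1.343.
df = n − k − 1 = 80 − 2 − 1 = 77.
One-sided p ≈ 0.0916, which is ≥ 0.05, so fail to reject H₀.
The data do not give significant evidence that the true slope on distance to city center is below -18.6464 $ per unit, holding the other predictors fixed.

t = -1.343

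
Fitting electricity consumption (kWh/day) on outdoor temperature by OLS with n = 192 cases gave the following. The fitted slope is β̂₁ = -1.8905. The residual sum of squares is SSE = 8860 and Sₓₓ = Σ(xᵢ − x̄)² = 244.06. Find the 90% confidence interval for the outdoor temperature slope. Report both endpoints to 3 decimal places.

(-2.613, -1.168)

MSE = SSE/(n − 2) = 8860/190 = 46.6316.
SE(β̂₁) = √(MSE/Sₓₓ) = √(46.6316/244.06) = 0.437111.
df = n − 2 = 190.
t* = t_{0.05, 190} = 1.652913.
Margin = t* × SE = 1.652913 × 0.437111 = 0.72251.
CI: -1.8905 ± 0.72251 → (-2.613, -1.168).
With 90% confidence, each one-unit increase in outdoor temperature is associated with a change of between -2.613 and -1.168 kWh/day in electricity consumption.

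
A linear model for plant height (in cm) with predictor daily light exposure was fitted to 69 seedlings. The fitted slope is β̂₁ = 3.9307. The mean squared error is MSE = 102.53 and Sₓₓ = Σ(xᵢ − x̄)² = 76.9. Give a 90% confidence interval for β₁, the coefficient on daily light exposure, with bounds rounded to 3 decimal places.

SE(β̂₁) = √(MSE/Sₓₓ) = √(102.53/76.9) = 1.15468.
df = n − 2 = 67.
t* = t_{0.05, 67} = 1.667916.
Margin = t* × SE = 1.667916 × 1.15468 = 1.92591.
CI: 3.9307 ± 1.92591 → (2.005, 5.857).
With 90% confidence, each one-unit increase in daily light exposure is associated with a change of between 2.005 and 5.857 cm in plant height.

(2.005, 5.857)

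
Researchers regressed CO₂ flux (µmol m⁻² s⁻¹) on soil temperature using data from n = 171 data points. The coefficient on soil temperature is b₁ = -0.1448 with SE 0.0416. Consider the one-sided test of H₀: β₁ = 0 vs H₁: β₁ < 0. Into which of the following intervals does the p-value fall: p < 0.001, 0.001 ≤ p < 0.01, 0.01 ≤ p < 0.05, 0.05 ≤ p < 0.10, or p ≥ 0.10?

t = -0.1448 / 0.0416 = -3.481.
df = n − 2 = 171 − 2 = 169.
One-sided p = P(T_{169} < t) ≈ 0.0003.
So p < 0.001.

p < 0.001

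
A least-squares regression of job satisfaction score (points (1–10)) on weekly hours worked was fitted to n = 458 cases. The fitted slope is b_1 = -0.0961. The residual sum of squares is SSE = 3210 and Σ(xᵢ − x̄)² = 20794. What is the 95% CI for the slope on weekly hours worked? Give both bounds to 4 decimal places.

(-0.1323, -0.0599)

MSE = SSE/(n − 2) = 3210/456 = 7.03947.
SE(b_1) = √(MSE/Sₓₓ) = √(7.03947/20794) = 0.0183993.
df = n − 2 = 456.
t* = t_{0.025, 456} = 1.96518.
Margin = t* × SE = 1.96518 × 0.0183993 = 0.036158.
CI: -0.0961 ± 0.036158 → (-0.1323, -0.0599).
With 95% confidence, each one-unit increase in weekly hours worked is associated with a change of between -0.1323 and -0.0599 points (1–10) in job satisfaction score.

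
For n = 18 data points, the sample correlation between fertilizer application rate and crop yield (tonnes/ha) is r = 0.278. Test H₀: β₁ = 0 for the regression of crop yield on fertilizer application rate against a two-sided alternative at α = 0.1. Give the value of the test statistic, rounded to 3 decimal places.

t = 1.158

t = r·√(n − 2)/√(1 − r²) = 0.278·√16/√0.922716 = 1.158.
df = n − 2 = 16.
Two-sided p ≈ 0.2640, which is ≥ 0.1, so fail to reject H₀.
The data do not give significant evidence of a linear association between fertilizer application rate and crop yield.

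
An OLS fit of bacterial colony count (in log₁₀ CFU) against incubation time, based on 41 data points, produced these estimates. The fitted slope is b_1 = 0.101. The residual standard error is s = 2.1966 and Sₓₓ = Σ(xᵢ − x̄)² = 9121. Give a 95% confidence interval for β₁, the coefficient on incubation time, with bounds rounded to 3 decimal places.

SE(b_1) = s/√Sₓₓ = 2.1966/√9121 = 0.0230001.
df = n − 2 = 39.
t* = t_{0.025, 39} = 2.022691.
Margin = t* × SE = 2.022691 × 0.0230001 = 0.04652.
CI: 0.101 ± 0.04652 → (0.054, 0.148).
With 95% confidence, each one-unit increase in incubation time is associated with a change of between 0.054 and 0.148 log₁₀ CFU in bacterial colony count.

(0.054, 0.148)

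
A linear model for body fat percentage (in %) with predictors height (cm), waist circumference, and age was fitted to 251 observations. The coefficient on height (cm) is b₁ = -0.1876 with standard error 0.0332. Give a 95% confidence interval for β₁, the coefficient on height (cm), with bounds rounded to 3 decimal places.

(-0.253, -0.122)

df = n − k − 1 = 251 − 3 − 1 = 247.
t* = t_{0.025, 247} = 1.969615.
Margin = t* × SE = 1.969615 × 0.0332 = 0.06539.
CI: -0.1876 ± 0.06539 → (-0.253, -0.122).
With 95% confidence, each one-unit increase in height (cm) is associated with a change of between -0.253 and -0.122 % in body fat percentage, holding the other predictors fixed.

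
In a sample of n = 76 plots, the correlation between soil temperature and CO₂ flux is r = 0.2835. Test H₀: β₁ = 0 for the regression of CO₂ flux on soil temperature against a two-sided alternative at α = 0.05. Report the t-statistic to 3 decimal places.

t = 2.543

t = r·√(n − 2)/√(1 − r²) = 0.2835·√74/√0.919628 = 2.543.
df = n − 2 = 74.
Two-sided p ≈ 0.0131, which is < 0.05, so reject H₀.
There is evidence of a linear association between soil temperature and CO₂ flux.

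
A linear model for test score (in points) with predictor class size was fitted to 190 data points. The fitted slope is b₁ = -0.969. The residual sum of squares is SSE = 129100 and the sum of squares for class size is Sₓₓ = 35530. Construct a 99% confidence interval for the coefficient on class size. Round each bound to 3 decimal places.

MSE = SSE/(n − 2) = 129100/188 = 686.702.
SE(b₁) = √(MSE/Sₓₓ) = √(686.702/35530) = 0.139023.
df = n − 2 = 188.
t* = t_{0.005, 188} = 2.602233.
Margin = t* × SE = 2.602233 × 0.139023 = 0.36177.
CI: -0.969 ± 0.36177 → (-1.331, -0.607).
With 99% confidence, each one-unit increase in class size is associated with a change of between -1.331 and -0.607 points in test score.

(-1.331, -0.607)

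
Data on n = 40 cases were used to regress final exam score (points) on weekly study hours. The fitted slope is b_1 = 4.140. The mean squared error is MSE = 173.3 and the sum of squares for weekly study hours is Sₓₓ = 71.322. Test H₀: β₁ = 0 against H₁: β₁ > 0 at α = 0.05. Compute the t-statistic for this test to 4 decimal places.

SE(b_1) = √(MSE/Sₓₓ) = √(173.3/71.322) = 1.55879.
t = 4.140 / 1.55879 = 2.6559.
df = n − 2 = 38.
One-sided p ≈ 0.0057, which is < 0.05, so reject H₀.
There is evidence that the true slope on weekly study hours is positive.

t = 2.6559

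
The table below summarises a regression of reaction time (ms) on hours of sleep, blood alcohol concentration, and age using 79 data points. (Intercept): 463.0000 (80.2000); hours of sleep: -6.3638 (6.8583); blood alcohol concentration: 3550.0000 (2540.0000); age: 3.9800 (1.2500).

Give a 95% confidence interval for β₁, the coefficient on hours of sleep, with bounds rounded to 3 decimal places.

(-20.026, 7.299)

Read off: b = -6.3638, SE = 6.8583 for hours of sleep.
df = n − k − 1 = 79 − 3 − 1 = 75.
t* = t_{0.025, 75} = 1.992102.
Margin = t* × SE = 1.992102 × 6.8583 = 13.66243.
CI: -6.3638 ± 13.66243 → (-20.026, 7.299).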